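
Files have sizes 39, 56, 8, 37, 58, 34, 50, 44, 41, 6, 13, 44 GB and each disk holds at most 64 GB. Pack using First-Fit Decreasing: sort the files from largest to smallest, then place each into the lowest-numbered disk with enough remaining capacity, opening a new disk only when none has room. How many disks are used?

9

Sorted descending: 58, 56, 50, 44, 44, 41, 39, 37, 34, 13, 8, 6.
disk 1: place 58 GB, 6 GB left
disk 2: place 56 GB, 8 GB left
disk 3: place 50 GB, 14 GB left
disk 4: place 44 GB, 20 GB left
disk 5: place 44 GB, 20 GB left
disk 6: place 41 GB, 23 GB left
disk 7: place 39 GB, 25 GB left
disk 8: place 37 GB, 27 GB left
disk 9: place 34 GB, 30 GB left
disk 3: place 13 GB, 1 GB left
disk 2: place 8 GB, 0 GB left
disk 1: place 6 GB, 0 GB left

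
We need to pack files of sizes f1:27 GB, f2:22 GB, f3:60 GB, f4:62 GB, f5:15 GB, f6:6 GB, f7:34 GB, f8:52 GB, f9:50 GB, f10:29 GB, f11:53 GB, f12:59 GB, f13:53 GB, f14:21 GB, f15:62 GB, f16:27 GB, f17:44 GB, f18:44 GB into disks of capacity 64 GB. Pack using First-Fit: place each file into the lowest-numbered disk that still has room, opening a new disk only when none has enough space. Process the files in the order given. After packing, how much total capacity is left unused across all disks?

112

f1 (27 GB) → disk 1 (remaining 37 GB)
f2 (22 GB) → disk 1 (remaining 15 GB)
f3 (60 GB) → disk 2 (remaining 4 GB)
f4 (62 GB) → disk 3 (remaining 2 GB)
f5 (15 GB) → disk 1 (remaining 0 GB)
f6 (6 GB) → disk 4 (remaining 58 GB)
f7 (34 GB) → disk 4 (remaining 24 GB)
f8 (52 GB) → disk 5 (remaining 12 GB)
f9 (50 GB) → disk 6 (remaining 14 GB)
f10 (29 GB) → disk 7 (remaining 35 GB)
f11 (53 GB) → disk 8 (remaining 11 GB)
f12 (59 GB) → disk 9 (remaining 5 GB)
f13 (53 GB) → disk 10 (remaining 11 GB)
f14 (21 GB) → disk 4 (remaining 3 GB)
f15 (62 GB) → disk 11 (remaining 2 GB)
f16 (27 GB) → disk 7 (remaining 8 GB)
f17 (44 GB) → disk 12 (remaining 20 GB)
f18 (44 GB) → disk 13 (remaining 20 GB)
13 disks × 64 GB = 832 GB; used 720 GB; unused 112 GB.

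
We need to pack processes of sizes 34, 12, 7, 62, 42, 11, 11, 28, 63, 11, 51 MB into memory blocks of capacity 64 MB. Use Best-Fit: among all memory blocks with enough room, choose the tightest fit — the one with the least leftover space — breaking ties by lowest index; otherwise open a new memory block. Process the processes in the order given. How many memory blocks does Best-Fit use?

6 memory blocks

Put 34 MB in memory block 1; 30 MB remain.
Put 12 MB in memory block 1; 18 MB remain.
Put 7 MB in memory block 1; 11 MB remain.
Put 62 MB in memory block 2; 2 MB remain.
Put 42 MB in memory block 3; 22 MB remain.
Put 11 MB in memory block 1; 0 MB remain.
Put 11 MB in memory block 3; 11 MB remain.
Put 28 MB in memory block 4; 36 MB remain.
Put 63 MB in memory block 5; 1 MB remain.
Put 11 MB in memory block 3; 0 MB remain.
Put 51 MB in memory block 6; 13 MB remain.
Final memory blocks: [34,12,7,11] [62] [42,11,11] [28] [63] [51].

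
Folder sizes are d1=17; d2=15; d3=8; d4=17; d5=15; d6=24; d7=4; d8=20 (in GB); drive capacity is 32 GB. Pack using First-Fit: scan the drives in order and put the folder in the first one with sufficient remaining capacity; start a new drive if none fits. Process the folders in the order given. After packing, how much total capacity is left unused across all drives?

drive 1: place d1 (17 GB), 15 GB left
drive 1: place d2 (15 GB), 0 GB left
drive 2: place d3 (8 GB), 24 GB left
drive 2: place d4 (17 GB), 7 GB left
drive 3: place d5 (15 GB), 17 GB left
drive 4: place d6 (24 GB), 8 GB left
drive 2: place d7 (4 GB), 3 GB left
drive 5: place d8 (20 GB), 12 GB left
5 drives × 32 GB = 160 GB; used 120 GB; unused 40 GB.

40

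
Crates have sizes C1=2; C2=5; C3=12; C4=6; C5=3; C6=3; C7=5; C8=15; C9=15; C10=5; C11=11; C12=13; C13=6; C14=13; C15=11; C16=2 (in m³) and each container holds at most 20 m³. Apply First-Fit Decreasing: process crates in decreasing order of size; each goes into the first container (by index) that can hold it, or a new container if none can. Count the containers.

7

Sorted descending: 15, 15, 13, 13, 12, 11, 11, 6, 6, 5, 5, 5, 3, 3, 2, 2.
15 m³ → container 1 (remaining 5 m³)
15 m³ → container 2 (remaining 5 m³)
13 m³ → container 3 (remaining 7 m³)
13 m³ → container 4 (remaining 7 m³)
12 m³ → container 5 (remaining 8 m³)
11 m³ → container 6 (remaining 9 m³)
11 m³ → container 7 (remaining 9 m³)
6 m³ → container 3 (remaining 1 m³)
6 m³ → container 4 (remaining 1 m³)
5 m³ → container 1 (remaining 0 m³)
5 m³ → container 2 (remaining 0 m³)
5 m³ → container 5 (remaining 3 m³)
3 m³ → container 5 (remaining 0 m³)
3 m³ → container 6 (remaining 6 m³)
2 m³ → container 6 (remaining 4 m³)
2 m³ → container 6 (remaining 2 m³)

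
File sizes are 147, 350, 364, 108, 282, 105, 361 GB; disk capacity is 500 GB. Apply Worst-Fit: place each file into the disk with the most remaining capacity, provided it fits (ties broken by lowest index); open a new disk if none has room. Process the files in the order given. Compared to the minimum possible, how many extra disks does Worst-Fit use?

0

Worst-Fit: [147,350] [364,108] [282,105] [361] → 4 disks.
Total size 1717 GB; any packing needs at least ⌈1717/500⌉ = 4 disks.
So 4 is already optimal.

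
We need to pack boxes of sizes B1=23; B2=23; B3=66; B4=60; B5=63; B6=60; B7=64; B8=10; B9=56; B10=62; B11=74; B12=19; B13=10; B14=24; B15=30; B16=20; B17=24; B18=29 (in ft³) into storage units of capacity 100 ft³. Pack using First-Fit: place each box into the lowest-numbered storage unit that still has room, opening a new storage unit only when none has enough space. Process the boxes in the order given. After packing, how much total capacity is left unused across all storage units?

183

B1 (23 ft³) → storage unit 1 (remaining 77 ft³)
B2 (23 ft³) → storage unit 1 (remaining 54 ft³)
B3 (66 ft³) → storage unit 2 (remaining 34 ft³)
B4 (60 ft³) → storage unit 3 (remaining 40 ft³)
B5 (63 ft³) → storage unit 4 (remaining 37 ft³)
B6 (60 ft³) → storage unit 5 (remaining 40 ft³)
B7 (64 ft³) → storage unit 6 (remaining 36 ft³)
B8 (10 ft³) → storage unit 1 (remaining 44 ft³)
B9 (56 ft³) → storage unit 7 (remaining 44 ft³)
B10 (62 ft³) → storage unit 8 (remaining 38 ft³)
B11 (74 ft³) → storage unit 9 (remaining 26 ft³)
B12 (19 ft³) → storage unit 1 (remaining 25 ft³)
B13 (10 ft³) → storage unit 1 (remaining 15 ft³)
B14 (24 ft³) → storage unit 2 (remaining 10 ft³)
B15 (30 ft³) → storage unit 3 (remaining 10 ft³)
B16 (20 ft³) → storage unit 4 (remaining 17 ft³)
B17 (24 ft³) → storage unit 5 (remaining 16 ft³)
B18 (29 ft³) → storage unit 6 (remaining 7 ft³)
9 storage units × 100 ft³ = 900 ft³; used 717 ft³; unused 183 ft³.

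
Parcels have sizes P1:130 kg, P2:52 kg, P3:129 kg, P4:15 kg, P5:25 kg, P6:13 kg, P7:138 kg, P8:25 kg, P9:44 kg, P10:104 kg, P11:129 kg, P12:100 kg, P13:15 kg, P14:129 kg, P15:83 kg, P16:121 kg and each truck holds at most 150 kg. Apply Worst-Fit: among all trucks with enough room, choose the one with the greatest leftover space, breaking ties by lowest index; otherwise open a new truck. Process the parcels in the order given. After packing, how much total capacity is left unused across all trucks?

P1 (130 kg) → truck 1 (remaining 20 kg)
P2 (52 kg) → truck 2 (remaining 98 kg)
P3 (129 kg) → truck 3 (remaining 21 kg)
P4 (15 kg) → truck 2 (remaining 83 kg)
P5 (25 kg) → truck 2 (remaining 58 kg)
P6 (13 kg) → truck 2 (remaining 45 kg)
P7 (138 kg) → truck 4 (remaining 12 kg)
P8 (25 kg) → truck 2 (remaining 20 kg)
P9 (44 kg) → truck 5 (remaining 106 kg)
P10 (104 kg) → truck 5 (remaining 2 kg)
P11 (129 kg) → truck 6 (remaining 21 kg)
P12 (100 kg) → truck 7 (remaining 50 kg)
P13 (15 kg) → truck 7 (remaining 35 kg)
P14 (129 kg) → truck 8 (remaining 21 kg)
P15 (83 kg) → truck 9 (remaining 67 kg)
P16 (121 kg) → truck 10 (remaining 29 kg)
10 trucks × 150 kg = 1500 kg; used 1252 kg; unused 248 kg.

248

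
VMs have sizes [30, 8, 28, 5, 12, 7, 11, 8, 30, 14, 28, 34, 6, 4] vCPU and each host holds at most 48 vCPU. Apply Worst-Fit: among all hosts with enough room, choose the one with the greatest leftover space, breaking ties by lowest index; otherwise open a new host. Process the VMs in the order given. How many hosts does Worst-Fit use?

6 hosts

30 vCPU → host 1 (remaining 18 vCPU)
8 vCPU → host 1 (remaining 10 vCPU)
28 vCPU → host 2 (remaining 20 vCPU)
5 vCPU → host 2 (remaining 15 vCPU)
12 vCPU → host 2 (remaining 3 vCPU)
7 vCPU → host 1 (remaining 3 vCPU)
11 vCPU → host 3 (remaining 37 vCPU)
8 vCPU → host 3 (remaining 29 vCPU)
30 vCPU → host 4 (remaining 18 vCPU)
14 vCPU → host 3 (remaining 15 vCPU)
28 vCPU → host 5 (remaining 20 vCPU)
34 vCPU → host 6 (remaining 14 vCPU)
6 vCPU → host 5 (remaining 14 vCPU)
4 vCPU → host 4 (remaining 14 vCPU)
Final hosts: [30,8,7] [28,5,12] [11,8,14] [30,4] [28,6] [34].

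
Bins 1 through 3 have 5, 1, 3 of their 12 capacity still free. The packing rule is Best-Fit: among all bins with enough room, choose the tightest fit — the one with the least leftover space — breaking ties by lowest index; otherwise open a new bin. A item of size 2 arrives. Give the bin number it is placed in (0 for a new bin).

3

Bins with room: bin 1 (5), bin 3 (3).
Tightest fit is bin 3 with 3 free.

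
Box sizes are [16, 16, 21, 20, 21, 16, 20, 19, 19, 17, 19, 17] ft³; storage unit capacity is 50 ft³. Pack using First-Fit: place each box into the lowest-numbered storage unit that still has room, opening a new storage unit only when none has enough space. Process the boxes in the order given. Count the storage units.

storage unit 1: place 16 ft³, 34 ft³ left
storage unit 1: place 16 ft³, 18 ft³ left
storage unit 2: place 21 ft³, 29 ft³ left
storage unit 2: place 20 ft³, 9 ft³ left
storage unit 3: place 21 ft³, 29 ft³ left
storage unit 1: place 16 ft³, 2 ft³ left
storage unit 3: place 20 ft³, 9 ft³ left
storage unit 4: place 19 ft³, 31 ft³ left
storage unit 4: place 19 ft³, 12 ft³ left
storage unit 5: place 17 ft³, 33 ft³ left
storage unit 5: place 19 ft³, 14 ft³ left
storage unit 6: place 17 ft³, 33 ft³ left

6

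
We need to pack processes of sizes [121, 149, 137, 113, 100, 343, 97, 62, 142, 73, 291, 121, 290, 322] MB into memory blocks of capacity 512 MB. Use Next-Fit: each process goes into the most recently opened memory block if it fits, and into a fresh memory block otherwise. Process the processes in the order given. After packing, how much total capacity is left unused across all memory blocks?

121 MB → memory block 1 (remaining 391 MB)
149 MB → memory block 1 (remaining 242 MB)
137 MB → memory block 1 (remaining 105 MB)
113 MB → memory block 2 (remaining 399 MB)
100 MB → memory block 2 (remaining 299 MB)
343 MB → memory block 3 (remaining 169 MB)
97 MB → memory block 3 (remaining 72 MB)
62 MB → memory block 3 (remaining 10 MB)
142 MB → memory block 4 (remaining 370 MB)
73 MB → memory block 4 (remaining 297 MB)
291 MB → memory block 4 (remaining 6 MB)
121 MB → memory block 5 (remaining 391 MB)
290 MB → memory block 5 (remaining 101 MB)
322 MB → memory block 6 (remaining 190 MB)
6 memory blocks × 512 MB = 3072 MB; used 2361 MB; unused 711 MB.

711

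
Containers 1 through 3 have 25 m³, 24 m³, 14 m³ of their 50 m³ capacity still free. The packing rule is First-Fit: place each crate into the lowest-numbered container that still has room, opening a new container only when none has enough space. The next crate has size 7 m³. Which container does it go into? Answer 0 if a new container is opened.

Containers with room: container 1 (25 m³), container 2 (24 m³), container 3 (14 m³).
The first with room is container 1.

1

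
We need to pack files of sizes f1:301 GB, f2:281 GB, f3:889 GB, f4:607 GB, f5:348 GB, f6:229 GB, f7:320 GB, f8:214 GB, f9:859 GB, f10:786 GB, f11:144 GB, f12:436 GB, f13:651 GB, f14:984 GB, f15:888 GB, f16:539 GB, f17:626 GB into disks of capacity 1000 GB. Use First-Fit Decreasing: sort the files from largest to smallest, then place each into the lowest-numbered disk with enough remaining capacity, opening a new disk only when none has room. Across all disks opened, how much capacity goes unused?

Sorted descending: 984, 889, 888, 859, 786, 651, 626, 607, 539, 436, 348, 320, 301, 281, 229, 214, 144.
984 GB → disk 1 (remaining 16 GB)
889 GB → disk 2 (remaining 111 GB)
888 GB → disk 3 (remaining 112 GB)
859 GB → disk 4 (remaining 141 GB)
786 GB → disk 5 (remaining 214 GB)
651 GB → disk 6 (remaining 349 GB)
626 GB → disk 7 (remaining 374 GB)
607 GB → disk 8 (remaining 393 GB)
539 GB → disk 9 (remaining 461 GB)
436 GB → disk 9 (remaining 25 GB)
348 GB → disk 6 (remaining 1 GB)
320 GB → disk 7 (remaining 54 GB)
301 GB → disk 8 (remaining 92 GB)
281 GB → disk 10 (remaining 719 GB)
229 GB → disk 10 (remaining 490 GB)
214 GB → disk 5 (remaining 0 GB)
144 GB → disk 10 (remaining 346 GB)
10 disks × 1000 GB = 10000 GB; used 9102 GB; unused 898 GB.

898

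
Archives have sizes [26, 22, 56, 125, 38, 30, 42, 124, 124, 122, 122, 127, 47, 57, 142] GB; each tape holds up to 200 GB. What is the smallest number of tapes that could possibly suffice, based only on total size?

Total size = 26 + 22 + 56 + 125 + 38 + 30 + 42 + 124 + 124 + 122 + 122 + 127 + 47 + 57 + 142 = 1204 GB.
⌈1204 / 200⌉ = 7.

7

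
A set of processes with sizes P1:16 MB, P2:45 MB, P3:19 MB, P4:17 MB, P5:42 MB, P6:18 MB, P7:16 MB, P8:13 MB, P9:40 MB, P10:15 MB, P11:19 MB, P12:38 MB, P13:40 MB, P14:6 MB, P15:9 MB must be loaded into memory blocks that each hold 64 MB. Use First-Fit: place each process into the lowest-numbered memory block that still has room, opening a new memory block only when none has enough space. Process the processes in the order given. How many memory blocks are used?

Put P1 (16 MB) in memory block 1; 48 MB remain.
Put P2 (45 MB) in memory block 1; 3 MB remain.
Put P3 (19 MB) in memory block 2; 45 MB remain.
Put P4 (17 MB) in memory block 2; 28 MB remain.
Put P5 (42 MB) in memory block 3; 22 MB remain.
Put P6 (18 MB) in memory block 2; 10 MB remain.
Put P7 (16 MB) in memory block 3; 6 MB remain.
Put P8 (13 MB) in memory block 4; 51 MB remain.
Put P9 (40 MB) in memory block 4; 11 MB remain.
Put P10 (15 MB) in memory block 5; 49 MB remain.
Put P11 (19 MB) in memory block 5; 30 MB remain.
Put P12 (38 MB) in memory block 6; 26 MB remain.
Put P13 (40 MB) in memory block 7; 24 MB remain.
Put P14 (6 MB) in memory block 2; 4 MB remain.
Put P15 (9 MB) in memory block 4; 2 MB remain.
Final memory blocks: [16,45] [19,17,18,6] [42,16] [13,40,9] [15,19] [38] [40].

7 memory blocks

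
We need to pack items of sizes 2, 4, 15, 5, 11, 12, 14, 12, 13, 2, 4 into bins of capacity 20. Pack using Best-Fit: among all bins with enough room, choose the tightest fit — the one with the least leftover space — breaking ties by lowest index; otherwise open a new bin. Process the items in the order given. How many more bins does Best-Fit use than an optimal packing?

0

Best-Fit: [2,4,11,2] [15,5] [12] [14,4] [12] [13] → 6 bins.
6 items exceed 10 (half the capacity), and no two of those can share a bin, so at least 6 bins are needed.
So 6 is already optimal.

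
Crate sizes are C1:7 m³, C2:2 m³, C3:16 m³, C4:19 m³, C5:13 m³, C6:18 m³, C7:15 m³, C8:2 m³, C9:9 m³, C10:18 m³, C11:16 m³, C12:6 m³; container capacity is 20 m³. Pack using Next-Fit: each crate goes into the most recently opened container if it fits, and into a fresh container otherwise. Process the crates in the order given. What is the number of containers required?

Put C1 (7 m³) in container 1; 13 m³ remain.
Put C2 (2 m³) in container 1; 11 m³ remain.
Put C3 (16 m³) in container 2; 4 m³ remain.
Put C4 (19 m³) in container 3; 1 m³ remain.
Put C5 (13 m³) in container 4; 7 m³ remain.
Put C6 (18 m³) in container 5; 2 m³ remain.
Put C7 (15 m³) in container 6; 5 m³ remain.
Put C8 (2 m³) in container 6; 3 m³ remain.
Put C9 (9 m³) in container 7; 11 m³ remain.
Put C10 (18 m³) in container 8; 2 m³ remain.
Put C11 (16 m³) in container 9; 4 m³ remain.
Put C12 (6 m³) in container 10; 14 m³ remain.
Final containers: [7,2] [16] [19] [13] [18] [15,2] [9] [18] [16] [6].

10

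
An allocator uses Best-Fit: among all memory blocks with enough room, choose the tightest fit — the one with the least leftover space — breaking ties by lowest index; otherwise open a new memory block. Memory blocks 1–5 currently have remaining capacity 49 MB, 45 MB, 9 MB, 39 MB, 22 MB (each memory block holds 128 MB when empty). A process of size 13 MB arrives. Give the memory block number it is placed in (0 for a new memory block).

Memory blocks with room: memory block 1 (49 MB), memory block 2 (45 MB), memory block 4 (39 MB), memory block 5 (22 MB).
Tightest fit is memory block 5 with 22 MB free.

5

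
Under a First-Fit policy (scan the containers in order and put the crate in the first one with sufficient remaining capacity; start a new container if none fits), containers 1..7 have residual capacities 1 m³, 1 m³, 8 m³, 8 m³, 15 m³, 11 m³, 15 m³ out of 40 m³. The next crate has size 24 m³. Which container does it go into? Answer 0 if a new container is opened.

No container has ≥ 24 m³ free, so a new container is opened.

0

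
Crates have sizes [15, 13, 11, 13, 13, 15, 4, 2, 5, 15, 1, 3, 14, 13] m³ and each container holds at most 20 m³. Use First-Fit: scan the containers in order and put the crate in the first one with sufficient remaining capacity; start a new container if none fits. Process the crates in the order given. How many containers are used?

container 1: place 15 m³, 5 m³ left
container 2: place 13 m³, 7 m³ left
container 3: place 11 m³, 9 m³ left
container 4: place 13 m³, 7 m³ left
container 5: place 13 m³, 7 m³ left
container 6: place 15 m³, 5 m³ left
container 1: place 4 m³, 1 m³ left
container 2: place 2 m³, 5 m³ left
container 2: place 5 m³, 0 m³ left
container 7: place 15 m³, 5 m³ left
container 1: place 1 m³, 0 m³ left
container 3: place 3 m³, 6 m³ left
container 8: place 14 m³, 6 m³ left
container 9: place 13 m³, 7 m³ left

9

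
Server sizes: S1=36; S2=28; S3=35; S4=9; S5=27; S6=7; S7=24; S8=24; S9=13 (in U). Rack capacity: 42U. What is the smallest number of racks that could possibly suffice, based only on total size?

5

Total size = 36 + 28 + 35 + 9 + 27 + 7 + 24 + 24 + 13 = 203U.
⌈203 / 42⌉ = 5.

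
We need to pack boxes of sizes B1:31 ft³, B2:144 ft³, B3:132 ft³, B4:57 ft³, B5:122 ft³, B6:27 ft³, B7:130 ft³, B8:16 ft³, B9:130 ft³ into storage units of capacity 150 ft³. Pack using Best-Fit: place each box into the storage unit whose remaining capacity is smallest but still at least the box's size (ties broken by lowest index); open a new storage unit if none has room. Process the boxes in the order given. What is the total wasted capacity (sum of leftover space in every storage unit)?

111

B1 (31 ft³) → storage unit 1 (remaining 119 ft³)
B2 (144 ft³) → storage unit 2 (remaining 6 ft³)
B3 (132 ft³) → storage unit 3 (remaining 18 ft³)
B4 (57 ft³) → storage unit 1 (remaining 62 ft³)
B5 (122 ft³) → storage unit 4 (remaining 28 ft³)
B6 (27 ft³) → storage unit 4 (remaining 1 ft³)
B7 (130 ft³) → storage unit 5 (remaining 20 ft³)
B8 (16 ft³) → storage unit 3 (remaining 2 ft³)
B9 (130 ft³) → storage unit 6 (remaining 20 ft³)
6 storage units × 150 ft³ = 900 ft³; used 789 ft³; unused 111 ft³.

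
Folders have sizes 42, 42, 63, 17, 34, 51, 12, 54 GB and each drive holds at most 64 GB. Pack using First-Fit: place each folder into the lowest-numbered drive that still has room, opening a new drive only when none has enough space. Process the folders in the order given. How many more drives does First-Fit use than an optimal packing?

0

First-Fit: [42,17] [42,12] [63] [34] [51] [54] → 6 drives.
6 folders exceed 32 GB (half the capacity), and no two of those can share a drive, so at least 6 drives are needed.
So 6 is already optimal.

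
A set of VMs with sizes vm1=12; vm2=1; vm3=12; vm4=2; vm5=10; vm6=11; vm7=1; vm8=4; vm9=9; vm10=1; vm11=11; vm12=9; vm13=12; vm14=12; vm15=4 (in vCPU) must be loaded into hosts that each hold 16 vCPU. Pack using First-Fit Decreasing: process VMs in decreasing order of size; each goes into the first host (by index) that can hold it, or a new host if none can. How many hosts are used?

9 hosts

Sorted descending: 12, 12, 12, 12, 11, 11, 10, 9, 9, 4, 4, 2, 1, 1, 1.
Put 12 vCPU in host 1; 4 vCPU remain.
Put 12 vCPU in host 2; 4 vCPU remain.
Put 12 vCPU in host 3; 4 vCPU remain.
Put 12 vCPU in host 4; 4 vCPU remain.
Put 11 vCPU in host 5; 5 vCPU remain.
Put 11 vCPU in host 6; 5 vCPU remain.
Put 10 vCPU in host 7; 6 vCPU remain.
Put 9 vCPU in host 8; 7 vCPU remain.
Put 9 vCPU in host 9; 7 vCPU remain.
Put 4 vCPU in host 1; 0 vCPU remain.
Put 4 vCPU in host 2; 0 vCPU remain.
Put 2 vCPU in host 3; 2 vCPU remain.
Put 1 vCPU in host 3; 1 vCPU remain.
Put 1 vCPU in host 3; 0 vCPU remain.
Put 1 vCPU in host 4; 3 vCPU remain.
Final hosts: [12,4] [12,4] [12,2,1,1] [12,1] [11] [11] [10] [9] [9].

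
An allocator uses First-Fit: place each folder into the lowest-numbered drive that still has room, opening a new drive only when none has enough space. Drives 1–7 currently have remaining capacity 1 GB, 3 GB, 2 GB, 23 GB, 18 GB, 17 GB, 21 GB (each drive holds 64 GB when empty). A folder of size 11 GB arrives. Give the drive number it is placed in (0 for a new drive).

Drives with room: drive 4 (23 GB), drive 5 (18 GB), drive 6 (17 GB), drive 7 (21 GB).
The first with room is drive 4.

4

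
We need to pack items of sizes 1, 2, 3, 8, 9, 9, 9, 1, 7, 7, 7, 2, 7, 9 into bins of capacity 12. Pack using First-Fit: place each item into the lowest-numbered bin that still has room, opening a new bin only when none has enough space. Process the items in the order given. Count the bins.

10 bins

Put 1 in bin 1; 11 remain.
Put 2 in bin 1; 9 remain.
Put 3 in bin 1; 6 remain.
Put 8 in bin 2; 4 remain.
Put 9 in bin 3; 3 remain.
Put 9 in bin 4; 3 remain.
Put 9 in bin 5; 3 remain.
Put 1 in bin 1; 5 remain.
Put 7 in bin 6; 5 remain.
Put 7 in bin 7; 5 remain.
Put 7 in bin 8; 5 remain.
Put 2 in bin 1; 3 remain.
Put 7 in bin 9; 5 remain.
Put 9 in bin 10; 3 remain.
Final bins: [1,2,3,1,2] [8] [9] [9] [9] [7] [7] [7] [7] [9].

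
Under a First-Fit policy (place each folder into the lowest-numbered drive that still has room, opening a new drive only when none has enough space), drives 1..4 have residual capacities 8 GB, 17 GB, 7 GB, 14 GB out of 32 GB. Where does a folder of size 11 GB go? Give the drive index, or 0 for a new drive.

Drives with room: drive 2 (17 GB), drive 4 (14 GB).
The first with room is drive 2.

2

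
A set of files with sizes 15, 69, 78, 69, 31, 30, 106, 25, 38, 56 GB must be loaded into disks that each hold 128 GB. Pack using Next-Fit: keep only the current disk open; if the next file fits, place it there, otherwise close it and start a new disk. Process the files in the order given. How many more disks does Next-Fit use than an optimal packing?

Next-Fit: [15,69] [78] [69,31] [30] [106] [25,38,56] → 6 disks.
Total size 517 GB; any packing needs at least ⌈517/128⌉ = 5 disks.
An optimal packing achieves that bound: [106,15] [78,38] [69,56] [69,31,25] [30] → 5 disks.
Excess: 6 − 5 = 1.

1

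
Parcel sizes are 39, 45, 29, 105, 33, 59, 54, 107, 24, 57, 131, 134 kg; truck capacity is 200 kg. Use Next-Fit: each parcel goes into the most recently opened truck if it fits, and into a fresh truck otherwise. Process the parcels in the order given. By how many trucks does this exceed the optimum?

Next-Fit: [39,45,29] [105,33,59] [54,107,24] [57,131] [134] → 5 trucks.
Total size 817 kg; any packing needs at least ⌈817/200⌉ = 5 trucks.
So 5 is already optimal.

0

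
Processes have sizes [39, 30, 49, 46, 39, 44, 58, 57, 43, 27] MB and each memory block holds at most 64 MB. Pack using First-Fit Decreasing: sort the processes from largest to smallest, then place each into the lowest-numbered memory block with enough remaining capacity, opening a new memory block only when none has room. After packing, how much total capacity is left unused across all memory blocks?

Sorted descending: 58, 57, 49, 46, 44, 43, 39, 39, 30, 27.
58 MB → memory block 1 (remaining 6 MB)
57 MB → memory block 2 (remaining 7 MB)
49 MB → memory block 3 (remaining 15 MB)
46 MB → memory block 4 (remaining 18 MB)
44 MB → memory block 5 (remaining 20 MB)
43 MB → memory block 6 (remaining 21 MB)
39 MB → memory block 7 (remaining 25 MB)
39 MB → memory block 8 (remaining 25 MB)
30 MB → memory block 9 (remaining 34 MB)
27 MB → memory block 9 (remaining 7 MB)
9 memory blocks × 64 MB = 576 MB; used 432 MB; unused 144 MB.

144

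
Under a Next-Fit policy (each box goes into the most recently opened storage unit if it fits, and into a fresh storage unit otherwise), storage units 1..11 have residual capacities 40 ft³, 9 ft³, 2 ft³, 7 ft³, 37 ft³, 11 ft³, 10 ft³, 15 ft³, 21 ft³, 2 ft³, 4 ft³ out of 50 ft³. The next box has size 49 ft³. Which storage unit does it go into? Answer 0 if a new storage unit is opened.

0

Next-Fit only looks at storage unit 11, which has 4 ft³ free.
49 ft³ does not fit, so a new storage unit is opened.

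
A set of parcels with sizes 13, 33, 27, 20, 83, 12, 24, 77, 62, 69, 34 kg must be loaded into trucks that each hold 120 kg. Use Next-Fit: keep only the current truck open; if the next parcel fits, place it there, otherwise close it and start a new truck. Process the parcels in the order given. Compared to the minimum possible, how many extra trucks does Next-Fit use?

Next-Fit: [13,33,27,20] [83,12,24] [77] [62] [69,34] → 5 trucks.
Total size 454 kg; any packing needs at least ⌈454/120⌉ = 4 trucks.
An optimal packing achieves that bound: [83,34] [77,33] [69,27,24] [62,20,13,12] → 4 trucks.
Excess: 5 − 4 = 1.

1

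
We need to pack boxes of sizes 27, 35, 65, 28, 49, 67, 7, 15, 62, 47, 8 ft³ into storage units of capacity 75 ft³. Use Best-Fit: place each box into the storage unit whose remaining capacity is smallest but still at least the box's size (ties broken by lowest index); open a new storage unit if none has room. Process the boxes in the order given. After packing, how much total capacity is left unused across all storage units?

40

storage unit 1: place 27 ft³, 48 ft³ left
storage unit 1: place 35 ft³, 13 ft³ left
storage unit 2: place 65 ft³, 10 ft³ left
storage unit 3: place 28 ft³, 47 ft³ left
storage unit 4: place 49 ft³, 26 ft³ left
storage unit 5: place 67 ft³, 8 ft³ left
storage unit 5: place 7 ft³, 1 ft³ left
storage unit 4: place 15 ft³, 11 ft³ left
storage unit 6: place 62 ft³, 13 ft³ left
storage unit 3: place 47 ft³, 0 ft³ left
storage unit 2: place 8 ft³, 2 ft³ left
6 storage units × 75 ft³ = 450 ft³; used 410 ft³; unused 40 ft³.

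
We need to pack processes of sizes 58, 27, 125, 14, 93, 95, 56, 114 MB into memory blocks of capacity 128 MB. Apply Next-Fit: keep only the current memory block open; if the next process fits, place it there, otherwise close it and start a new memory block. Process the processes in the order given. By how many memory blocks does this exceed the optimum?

Next-Fit: [58,27] [125] [14,93] [95] [56] [114] → 6 memory blocks.
Total size 582 MB; any packing needs at least ⌈582/128⌉ = 5 memory blocks.
An optimal packing achieves that bound: [125] [114,14] [95,27] [93] [58,56] → 5 memory blocks.
Excess: 6 − 5 = 1.

1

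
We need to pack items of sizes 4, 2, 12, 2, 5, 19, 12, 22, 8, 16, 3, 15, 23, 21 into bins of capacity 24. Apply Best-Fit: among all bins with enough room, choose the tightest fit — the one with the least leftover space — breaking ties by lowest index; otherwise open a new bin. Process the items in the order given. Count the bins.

8 bins

4 → bin 1 (remaining 20)
2 → bin 1 (remaining 18)
12 → bin 1 (remaining 6)
2 → bin 1 (remaining 4)
5 → bin 2 (remaining 19)
19 → bin 2 (remaining 0)
12 → bin 3 (remaining 12)
22 → bin 4 (remaining 2)
8 → bin 3 (remaining 4)
16 → bin 5 (remaining 8)
3 → bin 1 (remaining 1)
15 → bin 6 (remaining 9)
23 → bin 7 (remaining 1)
21 → bin 8 (remaining 3)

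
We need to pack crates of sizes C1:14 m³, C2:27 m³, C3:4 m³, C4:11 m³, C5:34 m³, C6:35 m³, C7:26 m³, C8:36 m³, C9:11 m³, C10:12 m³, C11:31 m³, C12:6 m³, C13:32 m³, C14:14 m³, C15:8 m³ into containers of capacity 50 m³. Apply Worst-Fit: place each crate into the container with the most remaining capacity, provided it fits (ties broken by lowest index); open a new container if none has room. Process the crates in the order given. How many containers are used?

7 containers

container 1: place C1 (14 m³), 36 m³ left
container 1: place C2 (27 m³), 9 m³ left
container 1: place C3 (4 m³), 5 m³ left
container 2: place C4 (11 m³), 39 m³ left
container 2: place C5 (34 m³), 5 m³ left
container 3: place C6 (35 m³), 15 m³ left
container 4: place C7 (26 m³), 24 m³ left
container 5: place C8 (36 m³), 14 m³ left
container 4: place C9 (11 m³), 13 m³ left
container 3: place C10 (12 m³), 3 m³ left
container 6: place C11 (31 m³), 19 m³ left
container 6: place C12 (6 m³), 13 m³ left
container 7: place C13 (32 m³), 18 m³ left
container 7: place C14 (14 m³), 4 m³ left
container 5: place C15 (8 m³), 6 m³ left
Final containers: [14,27,4] [11,34] [35,12] [26,11] [36,8] [31,6] [32,14].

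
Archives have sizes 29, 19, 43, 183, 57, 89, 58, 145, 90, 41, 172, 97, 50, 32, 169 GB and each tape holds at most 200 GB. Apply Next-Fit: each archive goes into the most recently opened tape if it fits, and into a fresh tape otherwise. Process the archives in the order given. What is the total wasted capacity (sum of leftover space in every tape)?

526

29 GB → tape 1 (remaining 171 GB)
19 GB → tape 1 (remaining 152 GB)
43 GB → tape 1 (remaining 109 GB)
183 GB → tape 2 (remaining 17 GB)
57 GB → tape 3 (remaining 143 GB)
89 GB → tape 3 (remaining 54 GB)
58 GB → tape 4 (remaining 142 GB)
145 GB → tape 5 (remaining 55 GB)
90 GB → tape 6 (remaining 110 GB)
41 GB → tape 6 (remaining 69 GB)
172 GB → tape 7 (remaining 28 GB)
97 GB → tape 8 (remaining 103 GB)
50 GB → tape 8 (remaining 53 GB)
32 GB → tape 8 (remaining 21 GB)
169 GB → tape 9 (remaining 31 GB)
9 tapes × 200 GB = 1800 GB; used 1274 GB; unused 526 GB.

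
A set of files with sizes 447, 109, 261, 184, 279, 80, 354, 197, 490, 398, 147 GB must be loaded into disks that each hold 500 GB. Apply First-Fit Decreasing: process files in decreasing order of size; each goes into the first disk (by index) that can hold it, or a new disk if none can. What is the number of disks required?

7 disks

Sorted descending: 490, 447, 398, 354, 279, 261, 197, 184, 147, 109, 80.
Put 490 GB in disk 1; 10 GB remain.
Put 447 GB in disk 2; 53 GB remain.
Put 398 GB in disk 3; 102 GB remain.
Put 354 GB in disk 4; 146 GB remain.
Put 279 GB in disk 5; 221 GB remain.
Put 261 GB in disk 6; 239 GB remain.
Put 197 GB in disk 5; 24 GB remain.
Put 184 GB in disk 6; 55 GB remain.
Put 147 GB in disk 7; 353 GB remain.
Put 109 GB in disk 4; 37 GB remain.
Put 80 GB in disk 3; 22 GB remain.
Final disks: [490] [447] [398,80] [354,109] [279,197] [261,184] [147].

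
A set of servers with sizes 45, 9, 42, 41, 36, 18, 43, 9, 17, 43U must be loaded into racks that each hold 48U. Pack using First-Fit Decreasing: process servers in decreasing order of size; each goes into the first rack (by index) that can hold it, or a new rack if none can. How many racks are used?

7

Sorted descending: 45, 43, 43, 42, 41, 36, 18, 17, 9, 9.
Put 45U in rack 1; 3U remain.
Put 43U in rack 2; 5U remain.
Put 43U in rack 3; 5U remain.
Put 42U in rack 4; 6U remain.
Put 41U in rack 5; 7U remain.
Put 36U in rack 6; 12U remain.
Put 18U in rack 7; 30U remain.
Put 17U in rack 7; 13U remain.
Put 9U in rack 6; 3U remain.
Put 9U in rack 7; 4U remain.
Final racks: [45] [43] [43] [42] [41] [36,9] [18,17,9].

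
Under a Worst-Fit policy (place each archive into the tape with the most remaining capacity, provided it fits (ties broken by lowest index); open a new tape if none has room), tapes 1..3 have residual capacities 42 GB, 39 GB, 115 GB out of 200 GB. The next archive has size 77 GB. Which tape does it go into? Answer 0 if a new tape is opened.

3

Tapes with room: tape 3 (115 GB).
Most room is tape 3 with 115 GB free.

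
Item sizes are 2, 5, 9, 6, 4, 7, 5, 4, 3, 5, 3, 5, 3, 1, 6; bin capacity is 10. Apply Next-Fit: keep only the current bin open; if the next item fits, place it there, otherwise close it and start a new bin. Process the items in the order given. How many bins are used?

8 bins

Put 2 in bin 1; 8 remain.
Put 5 in bin 1; 3 remain.
Put 9 in bin 2; 1 remain.
Put 6 in bin 3; 4 remain.
Put 4 in bin 3; 0 remain.
Put 7 in bin 4; 3 remain.
Put 5 in bin 5; 5 remain.
Put 4 in bin 5; 1 remain.
Put 3 in bin 6; 7 remain.
Put 5 in bin 6; 2 remain.
Put 3 in bin 7; 7 remain.
Put 5 in bin 7; 2 remain.
Put 3 in bin 8; 7 remain.
Put 1 in bin 8; 6 remain.
Put 6 in bin 8; 0 remain.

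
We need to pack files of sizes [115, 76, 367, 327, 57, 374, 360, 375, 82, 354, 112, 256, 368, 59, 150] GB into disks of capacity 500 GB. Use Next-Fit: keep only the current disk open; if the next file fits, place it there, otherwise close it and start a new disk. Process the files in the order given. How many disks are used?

Put 115 GB in disk 1; 385 GB remain.
Put 76 GB in disk 1; 309 GB remain.
Put 367 GB in disk 2; 133 GB remain.
Put 327 GB in disk 3; 173 GB remain.
Put 57 GB in disk 3; 116 GB remain.
Put 374 GB in disk 4; 126 GB remain.
Put 360 GB in disk 5; 140 GB remain.
Put 375 GB in disk 6; 125 GB remain.
Put 82 GB in disk 6; 43 GB remain.
Put 354 GB in disk 7; 146 GB remain.
Put 112 GB in disk 7; 34 GB remain.
Put 256 GB in disk 8; 244 GB remain.
Put 368 GB in disk 9; 132 GB remain.
Put 59 GB in disk 9; 73 GB remain.
Put 150 GB in disk 10; 350 GB remain.
Final disks: [115,76] [367] [327,57] [374] [360] [375,82] [354,112] [256] [368,59] [150].

10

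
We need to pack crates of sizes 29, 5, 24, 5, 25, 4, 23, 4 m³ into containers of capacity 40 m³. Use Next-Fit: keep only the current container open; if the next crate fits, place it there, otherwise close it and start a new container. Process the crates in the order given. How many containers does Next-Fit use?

4 containers

Put 29 m³ in container 1; 11 m³ remain.
Put 5 m³ in container 1; 6 m³ remain.
Put 24 m³ in container 2; 16 m³ remain.
Put 5 m³ in container 2; 11 m³ remain.
Put 25 m³ in container 3; 15 m³ remain.
Put 4 m³ in container 3; 11 m³ remain.
Put 23 m³ in container 4; 17 m³ remain.
Put 4 m³ in container 4; 13 m³ remain.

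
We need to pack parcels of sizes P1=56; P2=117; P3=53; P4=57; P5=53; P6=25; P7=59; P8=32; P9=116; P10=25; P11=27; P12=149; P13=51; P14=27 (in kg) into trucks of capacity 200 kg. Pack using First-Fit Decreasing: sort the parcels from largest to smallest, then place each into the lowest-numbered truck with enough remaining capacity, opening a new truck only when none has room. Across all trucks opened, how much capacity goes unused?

153

Sorted descending: 149, 117, 116, 59, 57, 56, 53, 53, 51, 32, 27, 27, 25, 25.
Put 149 kg in truck 1; 51 kg remain.
Put 117 kg in truck 2; 83 kg remain.
Put 116 kg in truck 3; 84 kg remain.
Put 59 kg in truck 2; 24 kg remain.
Put 57 kg in truck 3; 27 kg remain.
Put 56 kg in truck 4; 144 kg remain.
Put 53 kg in truck 4; 91 kg remain.
Put 53 kg in truck 4; 38 kg remain.
Put 51 kg in truck 1; 0 kg remain.
Put 32 kg in truck 4; 6 kg remain.
Put 27 kg in truck 3; 0 kg remain.
Put 27 kg in truck 5; 173 kg remain.
Put 25 kg in truck 5; 148 kg remain.
Put 25 kg in truck 5; 123 kg remain.
5 trucks × 200 kg = 1000 kg; used 847 kg; unused 153 kg.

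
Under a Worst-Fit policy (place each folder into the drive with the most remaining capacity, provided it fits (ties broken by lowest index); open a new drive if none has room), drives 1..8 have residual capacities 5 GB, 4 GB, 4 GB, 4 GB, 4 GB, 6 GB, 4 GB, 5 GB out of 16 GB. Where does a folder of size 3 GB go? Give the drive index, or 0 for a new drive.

6

Drives with room: drive 1 (5 GB), drive 2 (4 GB), drive 3 (4 GB), drive 4 (4 GB), drive 5 (4 GB), drive 6 (6 GB), drive 7 (4 GB), drive 8 (5 GB).
Most room is drive 6 with 6 GB free.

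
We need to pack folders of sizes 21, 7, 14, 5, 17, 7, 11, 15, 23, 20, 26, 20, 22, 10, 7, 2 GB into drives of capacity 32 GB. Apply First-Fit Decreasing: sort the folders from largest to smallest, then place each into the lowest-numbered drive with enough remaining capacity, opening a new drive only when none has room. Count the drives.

8 drives

Sorted descending: 26, 23, 22, 21, 20, 20, 17, 15, 14, 11, 10, 7, 7, 7, 5, 2.
Put 26 GB in drive 1; 6 GB remain.
Put 23 GB in drive 2; 9 GB remain.
Put 22 GB in drive 3; 10 GB remain.
Put 21 GB in drive 4; 11 GB remain.
Put 20 GB in drive 5; 12 GB remain.
Put 20 GB in drive 6; 12 GB remain.
Put 17 GB in drive 7; 15 GB remain.
Put 15 GB in drive 7; 0 GB remain.
Put 14 GB in drive 8; 18 GB remain.
Put 11 GB in drive 4; 0 GB remain.
Put 10 GB in drive 3; 0 GB remain.
Put 7 GB in drive 2; 2 GB remain.
Put 7 GB in drive 5; 5 GB remain.
Put 7 GB in drive 6; 5 GB remain.
Put 5 GB in drive 1; 1 GB remain.
Put 2 GB in drive 2; 0 GB remain.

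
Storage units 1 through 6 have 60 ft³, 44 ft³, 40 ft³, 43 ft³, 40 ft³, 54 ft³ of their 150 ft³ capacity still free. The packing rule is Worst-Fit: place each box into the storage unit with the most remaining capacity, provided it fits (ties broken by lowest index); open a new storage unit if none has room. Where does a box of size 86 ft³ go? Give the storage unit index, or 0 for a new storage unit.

0

No storage unit has ≥ 86 ft³ free, so a new storage unit is opened.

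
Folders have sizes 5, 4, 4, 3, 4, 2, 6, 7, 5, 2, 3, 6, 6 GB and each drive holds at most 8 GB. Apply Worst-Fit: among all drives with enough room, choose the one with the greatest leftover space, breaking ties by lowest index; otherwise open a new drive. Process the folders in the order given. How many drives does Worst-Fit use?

drive 1: place 5 GB, 3 GB left
drive 2: place 4 GB, 4 GB left
drive 2: place 4 GB, 0 GB left
drive 1: place 3 GB, 0 GB left
drive 3: place 4 GB, 4 GB left
drive 3: place 2 GB, 2 GB left
drive 4: place 6 GB, 2 GB left
drive 5: place 7 GB, 1 GB left
drive 6: place 5 GB, 3 GB left
drive 6: place 2 GB, 1 GB left
drive 7: place 3 GB, 5 GB left
drive 8: place 6 GB, 2 GB left
drive 9: place 6 GB, 2 GB left
Final drives: [5,3] [4,4] [4,2] [6] [7] [5,2] [3] [6] [6].

9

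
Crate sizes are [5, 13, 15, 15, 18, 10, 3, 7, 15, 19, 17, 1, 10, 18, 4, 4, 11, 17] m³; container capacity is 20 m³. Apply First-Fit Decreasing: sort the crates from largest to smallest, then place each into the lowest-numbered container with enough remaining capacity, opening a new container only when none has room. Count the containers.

Sorted descending: 19, 18, 18, 17, 17, 15, 15, 15, 13, 11, 10, 10, 7, 5, 4, 4, 3, 1.
19 m³ → container 1 (remaining 1 m³)
18 m³ → container 2 (remaining 2 m³)
18 m³ → container 3 (remaining 2 m³)
17 m³ → container 4 (remaining 3 m³)
17 m³ → container 5 (remaining 3 m³)
15 m³ → container 6 (remaining 5 m³)
15 m³ → container 7 (remaining 5 m³)
15 m³ → container 8 (remaining 5 m³)
13 m³ → container 9 (remaining 7 m³)
11 m³ → container 10 (remaining 9 m³)
10 m³ → container 11 (remaining 10 m³)
10 m³ → container 11 (remaining 0 m³)
7 m³ → container 9 (remaining 0 m³)
5 m³ → container 6 (remaining 0 m³)
4 m³ → container 7 (remaining 1 m³)
4 m³ → container 8 (remaining 1 m³)
3 m³ → container 4 (remaining 0 m³)
1 m³ → container 1 (remaining 0 m³)

11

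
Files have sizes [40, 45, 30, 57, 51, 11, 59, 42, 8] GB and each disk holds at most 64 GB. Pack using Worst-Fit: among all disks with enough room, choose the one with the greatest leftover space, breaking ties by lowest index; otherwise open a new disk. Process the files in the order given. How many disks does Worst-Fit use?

disk 1: place 40 GB, 24 GB left
disk 2: place 45 GB, 19 GB left
disk 3: place 30 GB, 34 GB left
disk 4: place 57 GB, 7 GB left
disk 5: place 51 GB, 13 GB left
disk 3: place 11 GB, 23 GB left
disk 6: place 59 GB, 5 GB left
disk 7: place 42 GB, 22 GB left
disk 1: place 8 GB, 16 GB left
Final disks: [40,8] [45] [30,11] [57] [51] [59] [42].

7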